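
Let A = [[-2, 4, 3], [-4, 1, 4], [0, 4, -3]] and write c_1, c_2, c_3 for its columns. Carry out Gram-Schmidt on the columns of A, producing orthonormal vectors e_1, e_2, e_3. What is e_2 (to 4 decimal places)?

e_2 = (0.5512, -0.2756, 0.7875)

c_1 = (-2, -4, 0); ‖c_1‖ = 4.4721, so e_1 = (-0.4472, -0.8944, 0.0000).
e_1·c_2 = (-0.4472)·4 + (-0.8944)·1 + 0.0000·4 = -2.6833.
u_2 = c_2 + 2.6833·e_1 = (2.8000, -1.4000, 4.0000).
‖u_2‖ = 5.0794, so e_2 = (0.5512, -0.2756, 0.7875).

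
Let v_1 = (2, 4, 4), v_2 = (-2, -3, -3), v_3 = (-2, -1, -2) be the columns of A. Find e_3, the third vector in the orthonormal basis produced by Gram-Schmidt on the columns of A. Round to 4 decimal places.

e_3 = (0.0000, 0.7071, -0.7071)

v_1 = (2, 4, 4); ‖v_1‖ = 6.0000, so e_1 = (0.3333, 0.6667, 0.6667).
e_1·v_2 = 0.3333·(-2) + 0.6667·(-3) + 0.6667·(-3) = -4.6667.
u_2 = v_2 + 4.6667·e_1 = (-0.4444, 0.1111, 0.1111).
‖u_2‖ = 0.4714, so e_2 = (-0.9428, 0.2357, 0.2357).
e_1·v_3 = 0.3333·(-2) + 0.6667·(-1) + 0.6667·(-2) = -2.6667; e_2·v_3 = (-0.9428)·(-2) + 0.2357·(-1) + 0.2357·(-2) = 1.1785.
u_3 = v_3 + 2.6667·e_1 − 1.1785·e_2 = (0.0000, 0.5000, -0.5000).
‖u_3‖ = 0.7071, so e_3 = (0.0000, 0.7071, -0.7071).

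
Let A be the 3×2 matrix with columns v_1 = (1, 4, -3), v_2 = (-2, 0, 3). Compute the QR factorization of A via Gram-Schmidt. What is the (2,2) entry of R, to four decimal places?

r_{22} = 2.8890

e_1 = v_1/‖v_1‖ = (1, 4, -3)/5.0990 = (0.1961, 0.7845, -0.5883).
r_{12} = e_1·v_2 = -2.1573.
u_2 = v_2 + 2.1573·e_1 = (-1.5769, 1.6923, 1.7308).
r_{22} = ‖u_2‖ = 2.8890.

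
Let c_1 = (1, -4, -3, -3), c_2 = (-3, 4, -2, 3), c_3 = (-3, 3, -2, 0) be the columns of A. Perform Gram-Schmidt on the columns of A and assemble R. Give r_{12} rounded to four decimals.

r_{12} = -3.7187

c_1 = (1, -4, -3, -3); ‖c_1‖ = 5.9161, so q_1 = (0.1690, -0.6761, -0.5071, -0.5071).
r_{12} = q_1·c_2 = -3.7187.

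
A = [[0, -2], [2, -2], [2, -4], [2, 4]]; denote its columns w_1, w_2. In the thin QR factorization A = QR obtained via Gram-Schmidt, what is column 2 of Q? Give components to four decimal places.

q_1 = w_1/‖w_1‖ = (0, 2, 2, 2)/3.4641 = (0.0000, 0.5774, 0.5774, 0.5774).
r_{12} = q_1·w_2 = -1.1547.
u_2 = w_2 + 1.1547·q_1 = (-2.0000, -1.3333, -3.3333, 4.6667).
‖u_2‖ = 6.2183, so q_2 = (-0.3216, -0.2144, -0.5361, 0.7505).

q_2 = (-0.3216, -0.2144, -0.5361, 0.7505)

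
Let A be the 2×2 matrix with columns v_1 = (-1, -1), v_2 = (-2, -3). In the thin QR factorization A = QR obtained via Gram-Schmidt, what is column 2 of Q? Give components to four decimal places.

e_2 = (0.7071, -0.7071)

e_1 = v_1/‖v_1‖ = (-1, -1)/1.4142 = (-0.7071, -0.7071).
r_{12} = e_1·v_2 = 3.5355.
u_2 = v_2 − 3.5355·e_1 = (0.5000, -0.5000).
‖u_2‖ = 0.7071, so e_2 = (0.7071, -0.7071).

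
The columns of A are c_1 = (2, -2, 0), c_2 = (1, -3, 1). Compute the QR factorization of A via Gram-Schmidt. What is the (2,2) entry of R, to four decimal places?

c_1 = (2, -2, 0); ‖c_1‖ = 2.8284, so q_1 = (0.7071, -0.7071, 0.0000).
q_1·c_2 = 0.7071·1 + (-0.7071)·(-3) + 0.0000·1 = 2.8284.
u_2 = c_2 − 2.8284·q_1 = (-1.0000, -1.0000, 1.0000).
r_{22} = ‖u_2‖ = 1.7321.

r_{22} = 1.7321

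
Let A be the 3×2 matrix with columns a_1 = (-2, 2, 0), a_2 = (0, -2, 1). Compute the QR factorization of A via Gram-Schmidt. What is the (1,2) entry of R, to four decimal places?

a_1 = (-2, 2, 0); ‖a_1‖ = 2.8284, so e_1 = (-0.7071, 0.7071, 0.0000).
r_{12} = e_1·a_2 = -1.4142.

r_{12} = -1.4142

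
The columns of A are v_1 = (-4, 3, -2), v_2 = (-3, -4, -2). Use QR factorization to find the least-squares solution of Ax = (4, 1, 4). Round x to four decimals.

v_1 = (-4, 3, -2); ‖v_1‖ = 5.3852, so e_1 = (-0.7428, 0.5571, -0.3714).
e_1·v_2 = (-0.7428)·(-3) + 0.5571·(-4) + (-0.3714)·(-2) = 0.7428.
u_2 = v_2 − 0.7428·e_1 = (-2.4483, -4.4138, -1.7241).
‖u_2‖ = 5.3337, so e_2 = (-0.4590, -0.8275, -0.3233).
Qᵀb = (-3.8996, -3.9566).
Back-substitute: x_2 = -3.9566/5.3337 = -0.7418.
x_1 = (-3.8996 − 0.7428·(-0.7418))/5.3852 = -0.6218.

x = (-0.6218, -0.7418)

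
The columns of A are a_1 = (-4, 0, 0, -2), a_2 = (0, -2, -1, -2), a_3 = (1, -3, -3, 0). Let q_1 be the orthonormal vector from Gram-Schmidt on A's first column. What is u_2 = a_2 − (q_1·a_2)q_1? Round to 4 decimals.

u_2 = (0.8000, -2.0000, -1.0000, -1.6000)

q_1 = a_1/‖a_1‖ = (-4, 0, 0, -2)/4.4721 = (-0.8944, 0.0000, 0.0000, -0.4472).
r_{12} = q_1·a_2 = 0.8944.
u_2 = a_2 − 0.8944·q_1 = (0.8000, -2.0000, -1.0000, -1.6000).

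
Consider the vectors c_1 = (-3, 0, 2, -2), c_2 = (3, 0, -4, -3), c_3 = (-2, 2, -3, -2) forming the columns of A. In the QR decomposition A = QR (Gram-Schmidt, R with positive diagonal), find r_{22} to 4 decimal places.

q_1 = c_1/‖c_1‖ = (-3, 0, 2, -2)/4.1231 = (-0.7276, 0.0000, 0.4851, -0.4851).
r_{12} = q_1·c_2 = -2.6679.
u_2 = c_2 + 2.6679·q_1 = (1.0588, 0.0000, -2.7059, -4.2941).
r_{22} = ‖u_2‖ = 5.1848.

r_{22} = 5.1848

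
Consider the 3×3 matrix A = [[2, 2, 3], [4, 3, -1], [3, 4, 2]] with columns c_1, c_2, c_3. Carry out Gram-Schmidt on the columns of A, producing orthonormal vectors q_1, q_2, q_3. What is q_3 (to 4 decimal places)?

q_3 = (0.9272, -0.2649, -0.2649)

c_1 = (2, 4, 3); ‖c_1‖ = 5.3852, so q_1 = (0.3714, 0.7428, 0.5571).
q_1·c_2 = 0.3714·2 + 0.7428·3 + 0.5571·4 = 5.1995.
u_2 = c_2 − 5.1995·q_1 = (0.0690, -0.8621, 1.1034).
‖u_2‖ = 1.4020, so q_2 = (0.0492, -0.6149, 0.7871).
q_1·c_3 = 0.3714·3 + 0.7428·(-1) + 0.5571·2 = 1.4856; q_2·c_3 = 0.0492·3 + (-0.6149)·(-1) + 0.7871·2 = 2.3366.
u_3 = c_3 − 1.4856·q_1 − 2.3366·q_2 = (2.3333, -0.6667, -0.6667).
‖u_3‖ = 2.5166, so q_3 = (0.9272, -0.2649, -0.2649).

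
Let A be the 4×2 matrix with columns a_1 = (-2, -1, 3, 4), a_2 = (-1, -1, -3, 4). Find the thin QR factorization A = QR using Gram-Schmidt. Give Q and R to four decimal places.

a_1 = (-2, -1, 3, 4); ‖a_1‖ = 5.4772, so q_1 = (-0.3651, -0.1826, 0.5477, 0.7303).
q_1·a_2 = (-0.3651)·(-1) + (-0.1826)·(-1) + 0.5477·(-3) + 0.7303·4 = 1.8257.
u_2 = a_2 − 1.8257·q_1 = (-0.3333, -0.6667, -4.0000, 2.6667).
‖u_2‖ = 4.8648, so q_2 = (-0.0685, -0.1370, -0.8222, 0.5482).

Q = [[-0.3651, -0.0685], [-0.1826, -0.1370], [0.5477, -0.8222], [0.7303, 0.5482]], R = [[5.4772, 1.8257], [0.0000, 4.8648]]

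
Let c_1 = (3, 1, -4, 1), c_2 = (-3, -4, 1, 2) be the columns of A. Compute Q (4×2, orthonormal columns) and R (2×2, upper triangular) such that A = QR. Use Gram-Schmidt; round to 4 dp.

Q = [[0.5774, -0.2864], [0.1925, -0.7400], [-0.7698, -0.2626], [0.1925, 0.5490]], R = [[5.1962, -2.8868], [0.0000, 4.6547]]

c_1 = (3, 1, -4, 1); ‖c_1‖ = 5.1962, so q_1 = (0.5774, 0.1925, -0.7698, 0.1925).
q_1·c_2 = 0.5774·(-3) + 0.1925·(-4) + (-0.7698)·1 + 0.1925·2 = -2.8868.
u_2 = c_2 + 2.8868·q_1 = (-1.3333, -3.4444, -1.2222, 2.5556).
‖u_2‖ = 4.6547, so q_2 = (-0.2864, -0.7400, -0.2626, 0.5490).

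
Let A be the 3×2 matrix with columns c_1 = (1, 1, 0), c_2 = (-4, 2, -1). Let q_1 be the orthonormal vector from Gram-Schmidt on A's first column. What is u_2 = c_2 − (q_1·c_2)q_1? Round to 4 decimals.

c_1 = (1, 1, 0); ‖c_1‖ = 1.4142, so q_1 = (0.7071, 0.7071, 0.0000).
q_1·c_2 = 0.7071·(-4) + 0.7071·2 + 0.0000·(-1) = -1.4142.
u_2 = c_2 + 1.4142·q_1 = (-3.0000, 3.0000, -1.0000).

u_2 = (-3.0000, 3.0000, -1.0000)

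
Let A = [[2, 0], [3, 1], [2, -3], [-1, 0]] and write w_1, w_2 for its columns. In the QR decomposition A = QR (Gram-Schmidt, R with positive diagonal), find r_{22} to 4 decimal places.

r_{22} = 3.0822

w_1 = (2, 3, 2, -1); ‖w_1‖ = 4.2426, so q_1 = (0.4714, 0.7071, 0.4714, -0.2357).
q_1·w_2 = 0.4714·0 + 0.7071·1 + 0.4714·(-3) + (-0.2357)·0 = -0.7071.
u_2 = w_2 + 0.7071·q_1 = (0.3333, 1.5000, -2.6667, -0.1667).
r_{22} = ‖u_2‖ = 3.0822.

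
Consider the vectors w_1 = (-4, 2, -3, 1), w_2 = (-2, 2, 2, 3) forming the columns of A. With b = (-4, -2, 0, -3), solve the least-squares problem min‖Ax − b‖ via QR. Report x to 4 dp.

w_1 = (-4, 2, -3, 1); ‖w_1‖ = 5.4772, so q_1 = (-0.7303, 0.3651, -0.5477, 0.1826).
q_1·w_2 = (-0.7303)·(-2) + 0.3651·2 + (-0.5477)·2 + 0.1826·3 = 1.6432.
u_2 = w_2 − 1.6432·q_1 = (-0.8000, 1.4000, 2.9000, 2.7000).
‖u_2‖ = 4.2778, so q_2 = (-0.1870, 0.3273, 0.6779, 0.6312).
Qᵀb = (1.6432, -1.8000).
Back-substitute: x_2 = -1.8000/4.2778 = -0.4208.
x_1 = (1.6432 − 1.6432·(-0.4208))/5.4772 = 0.4262.

x = (0.4262, -0.4208)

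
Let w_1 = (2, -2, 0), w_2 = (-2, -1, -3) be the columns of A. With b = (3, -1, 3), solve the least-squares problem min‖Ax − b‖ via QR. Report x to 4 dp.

x = (0.7778, -0.8889)

w_1 = (2, -2, 0); ‖w_1‖ = 2.8284, so q_1 = (0.7071, -0.7071, 0.0000).
q_1·w_2 = 0.7071·(-2) + (-0.7071)·(-1) + 0.0000·(-3) = -0.7071.
u_2 = w_2 + 0.7071·q_1 = (-1.5000, -1.5000, -3.0000).
‖u_2‖ = 3.6742, so q_2 = (-0.4082, -0.4082, -0.8165).
Qᵀb = (2.8284, -3.2660).
Back-substitute: x_2 = -3.2660/3.6742 = -0.8889.
x_1 = (2.8284 + 0.7071·(-0.8889))/2.8284 = 0.7778.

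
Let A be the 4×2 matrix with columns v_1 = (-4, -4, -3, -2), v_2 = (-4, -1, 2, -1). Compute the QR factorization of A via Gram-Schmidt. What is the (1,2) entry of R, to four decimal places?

r_{12} = 2.3851

v_1 = (-4, -4, -3, -2); ‖v_1‖ = 6.7082, so q_1 = (-0.5963, -0.5963, -0.4472, -0.2981).
r_{12} = q_1·v_2 = 2.3851.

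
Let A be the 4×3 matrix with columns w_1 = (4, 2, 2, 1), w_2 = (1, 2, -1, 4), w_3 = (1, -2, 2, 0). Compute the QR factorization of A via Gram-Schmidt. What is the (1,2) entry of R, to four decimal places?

r_{12} = 2.0000

q_1 = w_1/‖w_1‖ = (4, 2, 2, 1)/5.0000 = (0.8000, 0.4000, 0.4000, 0.2000).
r_{12} = q_1·w_2 = 2.0000.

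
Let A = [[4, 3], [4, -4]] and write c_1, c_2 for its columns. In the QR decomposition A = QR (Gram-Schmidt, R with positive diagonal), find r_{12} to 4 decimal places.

e_1 = c_1/‖c_1‖ = (4, 4)/5.6569 = (0.7071, 0.7071).
r_{12} = e_1·c_2 = -0.7071.

r_{12} = -0.7071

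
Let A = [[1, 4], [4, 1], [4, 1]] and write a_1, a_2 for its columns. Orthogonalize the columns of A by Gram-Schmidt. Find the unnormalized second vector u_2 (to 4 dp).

a_1 = (1, 4, 4); ‖a_1‖ = 5.7446, so e_1 = (0.1741, 0.6963, 0.6963).
e_1·a_2 = 0.1741·4 + 0.6963·1 + 0.6963·1 = 2.0889.
u_2 = a_2 − 2.0889·e_1 = (3.6364, -0.4545, -0.4545).

u_2 = (3.6364, -0.4545, -0.4545)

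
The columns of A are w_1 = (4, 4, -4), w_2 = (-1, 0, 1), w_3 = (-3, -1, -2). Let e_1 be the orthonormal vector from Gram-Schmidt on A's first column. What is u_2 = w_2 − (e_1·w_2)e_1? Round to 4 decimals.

w_1 = (4, 4, -4); ‖w_1‖ = 6.9282, so e_1 = (0.5774, 0.5774, -0.5774).
e_1·w_2 = 0.5774·(-1) + 0.5774·0 + (-0.5774)·1 = -1.1547.
u_2 = w_2 + 1.1547·e_1 = (-0.3333, 0.6667, 0.3333).

u_2 = (-0.3333, 0.6667, 0.3333)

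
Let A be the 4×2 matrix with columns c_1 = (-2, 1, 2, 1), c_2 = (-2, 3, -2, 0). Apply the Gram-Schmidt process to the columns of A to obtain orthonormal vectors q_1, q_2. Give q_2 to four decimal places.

c_1 = (-2, 1, 2, 1); ‖c_1‖ = 3.1623, so q_1 = (-0.6325, 0.3162, 0.6325, 0.3162).
q_1·c_2 = (-0.6325)·(-2) + 0.3162·3 + 0.6325·(-2) + 0.3162·0 = 0.9487.
u_2 = c_2 − 0.9487·q_1 = (-1.4000, 2.7000, -2.6000, -0.3000).
‖u_2‖ = 4.0125, so q_2 = (-0.3489, 0.6729, -0.6480, -0.0748).

q_2 = (-0.3489, 0.6729, -0.6480, -0.0748)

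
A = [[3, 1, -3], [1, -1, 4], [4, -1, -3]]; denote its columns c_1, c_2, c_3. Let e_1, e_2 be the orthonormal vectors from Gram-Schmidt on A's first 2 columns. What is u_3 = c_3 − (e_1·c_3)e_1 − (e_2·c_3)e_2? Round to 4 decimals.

u_3 = (1.2568, 2.9324, -1.6757)

c_1 = (3, 1, 4); ‖c_1‖ = 5.0990, so e_1 = (0.5883, 0.1961, 0.7845).
e_1·c_2 = 0.5883·1 + 0.1961·(-1) + 0.7845·(-1) = -0.3922.
u_2 = c_2 + 0.3922·e_1 = (1.2308, -0.9231, -0.6923).
‖u_2‖ = 1.6871, so e_2 = (0.7295, -0.5472, -0.4104).
e_1·c_3 = 0.5883·(-3) + 0.1961·4 + 0.7845·(-3) = -3.3340; e_2·c_3 = 0.7295·(-3) + (-0.5472)·4 + (-0.4104)·(-3) = -3.1461.
u_3 = c_3 + 3.3340·e_1 + 3.1461·e_2 = (1.2568, 2.9324, -1.6757).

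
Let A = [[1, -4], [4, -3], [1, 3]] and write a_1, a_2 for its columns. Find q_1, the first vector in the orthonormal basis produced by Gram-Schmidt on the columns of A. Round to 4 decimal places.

q_1 = (0.2357, 0.9428, 0.2357)

a_1 = (1, 4, 1); ‖a_1‖ = 4.2426, so q_1 = (0.2357, 0.9428, 0.2357).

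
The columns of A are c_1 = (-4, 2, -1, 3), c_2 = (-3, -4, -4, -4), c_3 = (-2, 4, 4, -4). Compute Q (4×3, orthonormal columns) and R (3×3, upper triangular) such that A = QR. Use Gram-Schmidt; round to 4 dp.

Q = [[-0.7303, -0.4702, -0.3705], [0.3651, -0.4968, 0.4711], [-0.1826, -0.5501, 0.4611], [0.5477, -0.4791, -0.6544]], R = [[5.4772, -0.7303, 0.0000], [0.0000, 7.5144, -1.3308], [0.0000, 0.0000, 7.0872]]

q_1 = c_1/‖c_1‖ = (-4, 2, -1, 3)/5.4772 = (-0.7303, 0.3651, -0.1826, 0.5477).
r_{12} = q_1·c_2 = -0.7303.
u_2 = c_2 + 0.7303·q_1 = (-3.5333, -3.7333, -4.1333, -3.6000).
‖u_2‖ = 7.5144, so q_2 = (-0.4702, -0.4968, -0.5501, -0.4791).
r_{13} = q_1·c_3 = 0.0000; r_{23} = q_2·c_3 = -1.3308.
u_3 = c_3 + 0.0000·q_1 + 1.3308·q_2 = (-2.6257, 3.3388, 3.2680, -4.6375).
‖u_3‖ = 7.0872, so q_3 = (-0.3705, 0.4711, 0.4611, -0.6544).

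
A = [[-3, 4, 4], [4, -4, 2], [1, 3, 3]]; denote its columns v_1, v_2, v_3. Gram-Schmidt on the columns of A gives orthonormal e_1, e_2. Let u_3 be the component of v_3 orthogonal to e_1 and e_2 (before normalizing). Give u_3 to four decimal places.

u_3 = (2.8299, 2.2993, -0.7075)

v_1 = (-3, 4, 1); ‖v_1‖ = 5.0990, so e_1 = (-0.5883, 0.7845, 0.1961).
e_1·v_2 = (-0.5883)·4 + 0.7845·(-4) + 0.1961·3 = -4.9029.
u_2 = v_2 + 4.9029·e_1 = (1.1154, -0.1538, 3.9615).
‖u_2‖ = 4.1184, so e_2 = (0.2708, -0.0374, 0.9619).
e_1·v_3 = (-0.5883)·4 + 0.7845·2 + 0.1961·3 = -0.1961; e_2·v_3 = 0.2708·4 + (-0.0374)·2 + 0.9619·3 = 3.8943.
u_3 = v_3 + 0.1961·e_1 − 3.8943·e_2 = (2.8299, 2.2993, -0.7075).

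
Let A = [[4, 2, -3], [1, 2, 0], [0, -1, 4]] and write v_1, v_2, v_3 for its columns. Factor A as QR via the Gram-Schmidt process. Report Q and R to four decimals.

Q = [[0.9701, -0.1999, -0.1374], [0.2425, 0.7996, 0.5494], [0.0000, -0.5664, 0.8242]], R = [[4.1231, 2.4254, -2.9104], [0.0000, 1.7657, -1.6657], [0.0000, 0.0000, 3.7087]]

e_1 = v_1/‖v_1‖ = (4, 1, 0)/4.1231 = (0.9701, 0.2425, 0.0000).
r_{12} = e_1·v_2 = 2.4254.
u_2 = v_2 − 2.4254·e_1 = (-0.3529, 1.4118, -1.0000).
‖u_2‖ = 1.7657, so e_2 = (-0.1999, 0.7996, -0.5664).
r_{13} = e_1·v_3 = -2.9104; r_{23} = e_2·v_3 = -1.6657.
u_3 = v_3 + 2.9104·e_1 + 1.6657·e_2 = (-0.5094, 2.0377, 3.0566).
‖u_3‖ = 3.7087, so e_3 = (-0.1374, 0.5494, 0.8242).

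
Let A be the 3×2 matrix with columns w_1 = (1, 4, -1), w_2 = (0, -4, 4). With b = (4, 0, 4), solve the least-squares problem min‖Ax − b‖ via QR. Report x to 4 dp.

x = (1.8182, 1.6364)

q_1 = w_1/‖w_1‖ = (1, 4, -1)/4.2426 = (0.2357, 0.9428, -0.2357).
r_{12} = q_1·w_2 = -4.7140.
u_2 = w_2 + 4.7140·q_1 = (1.1111, 0.4444, 2.8889).
‖u_2‖ = 3.1269, so q_2 = (0.3553, 0.1421, 0.9239).
Qᵀb = (0.0000, 5.1168).
Back-substitute: x_2 = 5.1168/3.1269 = 1.6364.
x_1 = (0.0000 + 4.7140·1.6364)/4.2426 = 1.8182.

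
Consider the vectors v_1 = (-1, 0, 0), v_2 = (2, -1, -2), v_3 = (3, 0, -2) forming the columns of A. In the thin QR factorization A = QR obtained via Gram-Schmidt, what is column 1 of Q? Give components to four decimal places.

e_1 = (-1.0000, 0.0000, 0.0000)

v_1 = (-1, 0, 0); ‖v_1‖ = 1.0000, so e_1 = (-1.0000, 0.0000, 0.0000).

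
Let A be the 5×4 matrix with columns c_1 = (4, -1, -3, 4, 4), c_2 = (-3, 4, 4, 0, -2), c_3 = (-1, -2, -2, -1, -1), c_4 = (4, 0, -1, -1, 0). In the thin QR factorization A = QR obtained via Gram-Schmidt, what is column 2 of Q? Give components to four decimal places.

q_2 = (-0.1087, 0.7100, 0.4492, 0.5216, 0.1014)

q_1 = c_1/‖c_1‖ = (4, -1, -3, 4, 4)/7.6158 = (0.5252, -0.1313, -0.3939, 0.5252, 0.5252).
r_{12} = q_1·c_2 = -4.7270.
u_2 = c_2 + 4.7270·q_1 = (-0.5172, 3.3793, 2.1379, 2.4828, 0.4828).
‖u_2‖ = 4.7597, so q_2 = (-0.1087, 0.7100, 0.4492, 0.5216, 0.1014).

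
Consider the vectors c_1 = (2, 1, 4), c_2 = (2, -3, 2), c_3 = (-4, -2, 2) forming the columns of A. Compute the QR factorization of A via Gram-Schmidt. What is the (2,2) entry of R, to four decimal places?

r_{22} = 3.6253

c_1 = (2, 1, 4); ‖c_1‖ = 4.5826, so e_1 = (0.4364, 0.2182, 0.8729).
e_1·c_2 = 0.4364·2 + 0.2182·(-3) + 0.8729·2 = 1.9640.
u_2 = c_2 − 1.9640·e_1 = (1.1429, -3.4286, 0.2857).
r_{22} = ‖u_2‖ = 3.6253.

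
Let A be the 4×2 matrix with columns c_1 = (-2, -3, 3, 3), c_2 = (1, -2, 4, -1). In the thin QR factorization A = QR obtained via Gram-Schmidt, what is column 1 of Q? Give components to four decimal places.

q_1 = (-0.3592, -0.5388, 0.5388, 0.5388)

q_1 = c_1/‖c_1‖ = (-2, -3, 3, 3)/5.5678 = (-0.3592, -0.5388, 0.5388, 0.5388).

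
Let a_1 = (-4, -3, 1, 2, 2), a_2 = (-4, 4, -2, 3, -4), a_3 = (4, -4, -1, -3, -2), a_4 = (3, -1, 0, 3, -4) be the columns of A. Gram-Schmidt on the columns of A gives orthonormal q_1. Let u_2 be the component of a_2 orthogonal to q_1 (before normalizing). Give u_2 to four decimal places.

a_1 = (-4, -3, 1, 2, 2); ‖a_1‖ = 5.8310, so q_1 = (-0.6860, -0.5145, 0.1715, 0.3430, 0.3430).
q_1·a_2 = (-0.6860)·(-4) + (-0.5145)·4 + 0.1715·(-2) + 0.3430·3 + 0.3430·(-4) = 0.0000.
u_2 = a_2 + 0.0000·q_1 = (-4.0000, 4.0000, -2.0000, 3.0000, -4.0000).

u_2 = (-4.0000, 4.0000, -2.0000, 3.0000, -4.0000)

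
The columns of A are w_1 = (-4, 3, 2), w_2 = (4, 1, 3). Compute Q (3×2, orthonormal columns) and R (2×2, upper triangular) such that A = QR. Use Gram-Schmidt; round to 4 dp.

Q = [[-0.7428, 0.6154], [0.5571, 0.3497], [0.3714, 0.7064]], R = [[5.3852, -1.2999], [0.0000, 4.9306]]

w_1 = (-4, 3, 2); ‖w_1‖ = 5.3852, so e_1 = (-0.7428, 0.5571, 0.3714).
e_1·w_2 = (-0.7428)·4 + 0.5571·1 + 0.3714·3 = -1.2999.
u_2 = w_2 + 1.2999·e_1 = (3.0345, 1.7241, 3.4828).
‖u_2‖ = 4.9306, so e_2 = (0.6154, 0.3497, 0.7064).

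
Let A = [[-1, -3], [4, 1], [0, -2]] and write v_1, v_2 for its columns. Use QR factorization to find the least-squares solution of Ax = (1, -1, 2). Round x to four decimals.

v_1 = (-1, 4, 0); ‖v_1‖ = 4.1231, so e_1 = (-0.2425, 0.9701, 0.0000).
e_1·v_2 = (-0.2425)·(-3) + 0.9701·1 + 0.0000·(-2) = 1.6977.
u_2 = v_2 − 1.6977·e_1 = (-2.5882, -0.6471, -2.0000).
‖u_2‖ = 3.3343, so e_2 = (-0.7762, -0.1941, -0.5998).
Qᵀb = (-1.2127, -1.7818).
Back-substitute: x_2 = -1.7818/3.3343 = -0.5344.
x_1 = (-1.2127 − 1.6977·(-0.5344))/4.1231 = -0.0741.

x = (-0.0741, -0.5344)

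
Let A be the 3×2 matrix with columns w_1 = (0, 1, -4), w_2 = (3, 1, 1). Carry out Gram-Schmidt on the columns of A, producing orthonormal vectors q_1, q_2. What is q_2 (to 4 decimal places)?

q_2 = (0.9271, 0.3636, 0.0909)

q_1 = w_1/‖w_1‖ = (0, 1, -4)/4.1231 = (0.0000, 0.2425, -0.9701).
r_{12} = q_1·w_2 = -0.7276.
u_2 = w_2 + 0.7276·q_1 = (3.0000, 1.1765, 0.2941).
‖u_2‖ = 3.2358, so q_2 = (0.9271, 0.3636, 0.0909).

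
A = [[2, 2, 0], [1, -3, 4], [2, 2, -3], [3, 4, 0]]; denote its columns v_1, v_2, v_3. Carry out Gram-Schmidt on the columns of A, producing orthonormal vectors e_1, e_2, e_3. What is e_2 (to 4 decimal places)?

e_1 = v_1/‖v_1‖ = (2, 1, 2, 3)/4.2426 = (0.4714, 0.2357, 0.4714, 0.7071).
r_{12} = e_1·v_2 = 4.0069.
u_2 = v_2 − 4.0069·e_1 = (0.1111, -3.9444, 0.1111, 1.1667).
‖u_2‖ = 4.1164, so e_2 = (0.0270, -0.9582, 0.0270, 0.2834).

e_2 = (0.0270, -0.9582, 0.0270, 0.2834)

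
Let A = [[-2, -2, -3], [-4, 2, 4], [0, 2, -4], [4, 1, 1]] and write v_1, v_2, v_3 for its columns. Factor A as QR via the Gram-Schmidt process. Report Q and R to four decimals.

v_1 = (-2, -4, 0, 4); ‖v_1‖ = 6.0000, so e_1 = (-0.3333, -0.6667, 0.0000, 0.6667).
e_1·v_2 = (-0.3333)·(-2) + (-0.6667)·2 + 0.0000·2 + 0.6667·1 = 0.0000.
u_2 = v_2 + 0.0000·e_1 = (-2.0000, 2.0000, 2.0000, 1.0000).
‖u_2‖ = 3.6056, so e_2 = (-0.5547, 0.5547, 0.5547, 0.2774).
e_1·v_3 = (-0.3333)·(-3) + (-0.6667)·4 + 0.0000·(-4) + 0.6667·1 = -1.0000; e_2·v_3 = (-0.5547)·(-3) + 0.5547·4 + 0.5547·(-4) + 0.2774·1 = 1.9415.
u_3 = v_3 + 1.0000·e_1 − 1.9415·e_2 = (-2.2564, 2.2564, -5.0769, 1.1282).
‖u_3‖ = 6.1017, so e_3 = (-0.3698, 0.3698, -0.8321, 0.1849).

Q = [[-0.3333, -0.5547, -0.3698], [-0.6667, 0.5547, 0.3698], [0.0000, 0.5547, -0.8321], [0.6667, 0.2774, 0.1849]], R = [[6.0000, 0.0000, -1.0000], [0.0000, 3.6056, 1.9415], [0.0000, 0.0000, 6.1017]]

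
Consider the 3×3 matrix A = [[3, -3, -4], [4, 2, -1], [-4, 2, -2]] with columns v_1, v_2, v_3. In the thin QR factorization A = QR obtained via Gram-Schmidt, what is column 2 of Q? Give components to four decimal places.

v_1 = (3, 4, -4); ‖v_1‖ = 6.4031, so q_1 = (0.4685, 0.6247, -0.6247).
q_1·v_2 = 0.4685·(-3) + 0.6247·2 + (-0.6247)·2 = -1.4056.
u_2 = v_2 + 1.4056·q_1 = (-2.3415, 2.8780, 1.1220).
‖u_2‖ = 3.8761, so q_2 = (-0.6041, 0.7425, 0.2895).

q_2 = (-0.6041, 0.7425, 0.2895)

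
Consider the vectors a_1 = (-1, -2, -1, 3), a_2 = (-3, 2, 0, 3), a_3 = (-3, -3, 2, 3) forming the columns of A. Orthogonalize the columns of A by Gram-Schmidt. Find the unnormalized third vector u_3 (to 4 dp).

u_3 = (-1.4511, -1.4662, 2.9624, -0.4737)

e_1 = a_1/‖a_1‖ = (-1, -2, -1, 3)/3.8730 = (-0.2582, -0.5164, -0.2582, 0.7746).
r_{12} = e_1·a_2 = 2.0656.
u_2 = a_2 − 2.0656·e_1 = (-2.4667, 3.0667, 0.5333, 1.4000).
‖u_2‖ = 4.2111, so e_2 = (-0.5858, 0.7282, 0.1266, 0.3325).
r_{13} = e_1·a_3 = 4.1312; r_{23} = e_2·a_3 = 0.8232.
u_3 = a_3 − 4.1312·e_1 − 0.8232·e_2 = (-1.4511, -1.4662, 2.9624, -0.4737).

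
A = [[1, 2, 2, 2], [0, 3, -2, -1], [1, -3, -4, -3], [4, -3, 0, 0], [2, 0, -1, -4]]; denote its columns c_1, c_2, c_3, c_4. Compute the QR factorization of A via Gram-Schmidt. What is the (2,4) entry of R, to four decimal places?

r_{24} = 0.9695

q_1 = c_1/‖c_1‖ = (1, 0, 1, 4, 2)/4.6904 = (0.2132, 0.0000, 0.2132, 0.8528, 0.4264).
r_{12} = q_1·c_2 = -2.7716.
u_2 = c_2 + 2.7716·q_1 = (2.5909, 3.0000, -2.4091, -0.6364, 1.1818).
‖u_2‖ = 4.8289, so q_2 = (0.5365, 0.6213, -0.4989, -0.1318, 0.2447).
r_{24} = q_2·c_4 = 0.9695.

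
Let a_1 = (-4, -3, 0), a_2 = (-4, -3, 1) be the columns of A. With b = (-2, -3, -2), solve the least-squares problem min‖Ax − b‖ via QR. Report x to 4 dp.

a_1 = (-4, -3, 0); ‖a_1‖ = 5.0000, so e_1 = (-0.8000, -0.6000, 0.0000).
e_1·a_2 = (-0.8000)·(-4) + (-0.6000)·(-3) + 0.0000·1 = 5.0000.
u_2 = a_2 − 5.0000·e_1 = (0.0000, 0.0000, 1.0000).
‖u_2‖ = 1.0000, so e_2 = (0.0000, 0.0000, 1.0000).
Qᵀb = (3.4000, -2.0000).
Back-substitute: x_2 = -2.0000/1.0000 = -2.0000.
x_1 = (3.4000 − 5.0000·(-2.0000))/5.0000 = 2.6800.

x = (2.6800, -2.0000)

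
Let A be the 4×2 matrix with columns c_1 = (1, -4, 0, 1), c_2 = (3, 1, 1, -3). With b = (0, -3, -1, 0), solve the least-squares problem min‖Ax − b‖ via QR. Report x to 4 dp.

x = (0.6512, -0.0698)

e_1 = c_1/‖c_1‖ = (1, -4, 0, 1)/4.2426 = (0.2357, -0.9428, 0.0000, 0.2357).
r_{12} = e_1·c_2 = -0.9428.
u_2 = c_2 + 0.9428·e_1 = (3.2222, 0.1111, 1.0000, -2.7778).
‖u_2‖ = 4.3716, so e_2 = (0.7371, 0.0254, 0.2287, -0.6354).
Qᵀb = (2.8284, -0.3050).
Back-substitute: x_2 = -0.3050/4.3716 = -0.0698.
x_1 = (2.8284 + 0.9428·(-0.0698))/4.2426 = 0.6512.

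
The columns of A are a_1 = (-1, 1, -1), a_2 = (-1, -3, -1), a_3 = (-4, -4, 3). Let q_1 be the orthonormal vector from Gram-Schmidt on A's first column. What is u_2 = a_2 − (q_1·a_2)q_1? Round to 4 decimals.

a_1 = (-1, 1, -1); ‖a_1‖ = 1.7321, so q_1 = (-0.5774, 0.5774, -0.5774).
q_1·a_2 = (-0.5774)·(-1) + 0.5774·(-3) + (-0.5774)·(-1) = -0.5774.
u_2 = a_2 + 0.5774·q_1 = (-1.3333, -2.6667, -1.3333).

u_2 = (-1.3333, -2.6667, -1.3333)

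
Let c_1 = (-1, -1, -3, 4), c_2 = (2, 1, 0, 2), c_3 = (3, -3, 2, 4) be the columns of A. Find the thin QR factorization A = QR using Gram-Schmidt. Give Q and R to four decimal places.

c_1 = (-1, -1, -3, 4); ‖c_1‖ = 5.1962, so q_1 = (-0.1925, -0.1925, -0.5774, 0.7698).
q_1·c_2 = (-0.1925)·2 + (-0.1925)·1 + (-0.5774)·0 + 0.7698·2 = 0.9623.
u_2 = c_2 − 0.9623·q_1 = (2.1852, 1.1852, 0.5556, 1.2593).
‖u_2‖ = 2.8415, so q_2 = (0.7690, 0.4171, 0.1955, 0.4432).
q_1·c_3 = (-0.1925)·3 + (-0.1925)·(-3) + (-0.5774)·2 + 0.7698·4 = 1.9245; q_2·c_3 = 0.7690·3 + 0.4171·(-3) + 0.1955·2 + 0.4432·4 = 3.2195.
u_3 = c_3 − 1.9245·q_1 − 3.2195·q_2 = (0.8945, -3.9725, 2.4817, 1.0917).
‖u_3‖ = 4.8920, so q_3 = (0.1829, -0.8120, 0.5073, 0.2232).

Q = [[-0.1925, 0.7690, 0.1829], [-0.1925, 0.4171, -0.8120], [-0.5774, 0.1955, 0.5073], [0.7698, 0.4432, 0.2232]], R = [[5.1962, 0.9623, 1.9245], [0.0000, 2.8415, 3.2195], [0.0000, 0.0000, 4.8920]]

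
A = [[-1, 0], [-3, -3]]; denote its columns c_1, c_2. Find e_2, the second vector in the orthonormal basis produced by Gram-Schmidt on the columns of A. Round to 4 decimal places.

e_1 = c_1/‖c_1‖ = (-1, -3)/3.1623 = (-0.3162, -0.9487).
r_{12} = e_1·c_2 = 2.8460.
u_2 = c_2 − 2.8460·e_1 = (0.9000, -0.3000).
‖u_2‖ = 0.9487, so e_2 = (0.9487, -0.3162).

e_2 = (0.9487, -0.3162)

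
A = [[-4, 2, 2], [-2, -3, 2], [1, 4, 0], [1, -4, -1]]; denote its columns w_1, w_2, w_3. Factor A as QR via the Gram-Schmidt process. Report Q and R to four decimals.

w_1 = (-4, -2, 1, 1); ‖w_1‖ = 4.6904, so e_1 = (-0.8528, -0.4264, 0.2132, 0.2132).
e_1·w_2 = (-0.8528)·2 + (-0.4264)·(-3) + 0.2132·4 + 0.2132·(-4) = -0.4264.
u_2 = w_2 + 0.4264·e_1 = (1.6364, -3.1818, 4.0909, -3.9091).
‖u_2‖ = 6.6946, so e_2 = (0.2444, -0.4753, 0.6111, -0.5839).
e_1·w_3 = (-0.8528)·2 + (-0.4264)·2 + 0.2132·0 + 0.2132·(-1) = -2.7716; e_2·w_3 = 0.2444·2 + (-0.4753)·2 + 0.6111·0 + (-0.5839)·(-1) = 0.1222.
u_3 = w_3 + 2.7716·e_1 − 0.1222·e_2 = (-0.3935, 0.8763, 0.5162, -0.3377).
‖u_3‖ = 1.1416, so e_3 = (-0.3447, 0.7676, 0.4522, -0.2958).

Q = [[-0.8528, 0.2444, -0.3447], [-0.4264, -0.4753, 0.7676], [0.2132, 0.6111, 0.4522], [0.2132, -0.5839, -0.2958]], R = [[4.6904, -0.4264, -2.7716], [0.0000, 6.6946, 0.1222], [0.0000, 0.0000, 1.1416]]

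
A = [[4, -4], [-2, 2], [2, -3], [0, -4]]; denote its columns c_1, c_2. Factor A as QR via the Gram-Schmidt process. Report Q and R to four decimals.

q_1 = c_1/‖c_1‖ = (4, -2, 2, 0)/4.8990 = (0.8165, -0.4082, 0.4082, 0.0000).
r_{12} = q_1·c_2 = -5.3072.
u_2 = c_2 + 5.3072·q_1 = (0.3333, -0.1667, -0.8333, -4.0000).
‖u_2‖ = 4.1028, so q_2 = (0.0812, -0.0406, -0.2031, -0.9749).

Q = [[0.8165, 0.0812], [-0.4082, -0.0406], [0.4082, -0.2031], [0.0000, -0.9749]], R = [[4.8990, -5.3072], [0.0000, 4.1028]]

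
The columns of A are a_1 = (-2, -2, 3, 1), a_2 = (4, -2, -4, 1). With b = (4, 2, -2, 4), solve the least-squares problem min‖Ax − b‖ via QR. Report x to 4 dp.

a_1 = (-2, -2, 3, 1); ‖a_1‖ = 4.2426, so e_1 = (-0.4714, -0.4714, 0.7071, 0.2357).
e_1·a_2 = (-0.4714)·4 + (-0.4714)·(-2) + 0.7071·(-4) + 0.2357·1 = -3.5355.
u_2 = a_2 + 3.5355·e_1 = (2.3333, -3.6667, -1.5000, 1.8333).
‖u_2‖ = 4.9497, so e_2 = (0.4714, -0.7408, -0.3030, 0.3704).
Qᵀb = (-3.2998, 2.4917).
Back-substitute: x_2 = 2.4917/4.9497 = 0.5034.
x_1 = (-3.2998 + 3.5355·0.5034)/4.2426 = -0.3583.

x = (-0.3583, 0.5034)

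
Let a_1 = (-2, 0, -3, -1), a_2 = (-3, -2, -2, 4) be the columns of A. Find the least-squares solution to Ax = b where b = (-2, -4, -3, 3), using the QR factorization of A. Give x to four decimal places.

a_1 = (-2, 0, -3, -1); ‖a_1‖ = 3.7417, so e_1 = (-0.5345, 0.0000, -0.8018, -0.2673).
e_1·a_2 = (-0.5345)·(-3) + 0.0000·(-2) + (-0.8018)·(-2) + (-0.2673)·4 = 2.1381.
u_2 = a_2 − 2.1381·e_1 = (-1.8571, -2.0000, -0.2857, 4.5714).
‖u_2‖ = 5.3318, so e_2 = (-0.3483, -0.3751, -0.0536, 0.8574).
Qᵀb = (2.6726, 4.9299).
Back-substitute: x_2 = 4.9299/5.3318 = 0.9246.
x_1 = (2.6726 − 2.1381·0.9246)/3.7417 = 0.1859.

x = (0.1859, 0.9246)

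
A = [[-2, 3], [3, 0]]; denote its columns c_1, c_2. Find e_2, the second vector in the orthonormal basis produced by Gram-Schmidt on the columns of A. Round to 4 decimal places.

c_1 = (-2, 3); ‖c_1‖ = 3.6056, so e_1 = (-0.5547, 0.8321).
e_1·c_2 = (-0.5547)·3 + 0.8321·0 = -1.6641.
u_2 = c_2 + 1.6641·e_1 = (2.0769, 1.3846).
‖u_2‖ = 2.4962, so e_2 = (0.8321, 0.5547).

e_2 = (0.8321, 0.5547)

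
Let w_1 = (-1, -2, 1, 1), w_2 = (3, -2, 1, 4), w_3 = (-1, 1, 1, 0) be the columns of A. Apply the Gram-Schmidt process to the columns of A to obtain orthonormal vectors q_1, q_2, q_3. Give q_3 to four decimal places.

q_3 = (-0.2471, 0.6215, 0.6664, 0.3295)

q_1 = w_1/‖w_1‖ = (-1, -2, 1, 1)/2.6458 = (-0.3780, -0.7559, 0.3780, 0.3780).
r_{12} = q_1·w_2 = 2.2678.
u_2 = w_2 − 2.2678·q_1 = (3.8571, -0.2857, 0.1429, 3.1429).
‖u_2‖ = 4.9857, so q_2 = (0.7736, -0.0573, 0.0287, 0.6304).
r_{13} = q_1·w_3 = 0.0000; r_{23} = q_2·w_3 = -0.8023.
u_3 = w_3 + 0.0000·q_1 + 0.8023·q_2 = (-0.3793, 0.9540, 1.0230, 0.5057).
‖u_3‖ = 1.5350, so q_3 = (-0.2471, 0.6215, 0.6664, 0.3295).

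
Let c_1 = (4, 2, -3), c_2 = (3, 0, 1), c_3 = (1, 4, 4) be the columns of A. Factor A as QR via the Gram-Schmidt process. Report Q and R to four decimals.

Q = [[0.7428, 0.6551, -0.1383], [0.3714, -0.2312, 0.8992], [-0.5571, 0.7193, 0.4150]], R = [[5.3852, 1.6713, 0.0000], [0.0000, 2.6846, 2.6075], [0.0000, 0.0000, 5.1187]]

c_1 = (4, 2, -3); ‖c_1‖ = 5.3852, so e_1 = (0.7428, 0.3714, -0.5571).
e_1·c_2 = 0.7428·3 + 0.3714·0 + (-0.5571)·1 = 1.6713.
u_2 = c_2 − 1.6713·e_1 = (1.7586, -0.6207, 1.9310).
‖u_2‖ = 2.6846, so e_2 = (0.6551, -0.2312, 0.7193).
e_1·c_3 = 0.7428·1 + 0.3714·4 + (-0.5571)·4 = 0.0000; e_2·c_3 = 0.6551·1 + (-0.2312)·4 + 0.7193·4 = 2.6075.
u_3 = c_3 + 0.0000·e_1 − 2.6075·e_2 = (-0.7081, 4.6029, 2.1244).
‖u_3‖ = 5.1187, so e_3 = (-0.1383, 0.8992, 0.4150).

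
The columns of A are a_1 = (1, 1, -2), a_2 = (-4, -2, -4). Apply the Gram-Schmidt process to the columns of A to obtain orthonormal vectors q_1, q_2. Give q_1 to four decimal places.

q_1 = (0.4082, 0.4082, -0.8165)

q_1 = a_1/‖a_1‖ = (1, 1, -2)/2.4495 = (0.4082, 0.4082, -0.8165).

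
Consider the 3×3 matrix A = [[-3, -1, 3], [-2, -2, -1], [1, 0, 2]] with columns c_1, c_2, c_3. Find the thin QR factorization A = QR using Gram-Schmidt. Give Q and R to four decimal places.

c_1 = (-3, -2, 1); ‖c_1‖ = 3.7417, so e_1 = (-0.8018, -0.5345, 0.2673).
e_1·c_2 = (-0.8018)·(-1) + (-0.5345)·(-2) + 0.2673·0 = 1.8708.
u_2 = c_2 − 1.8708·e_1 = (0.5000, -1.0000, -0.5000).
‖u_2‖ = 1.2247, so e_2 = (0.4082, -0.8165, -0.4082).
e_1·c_3 = (-0.8018)·3 + (-0.5345)·(-1) + 0.2673·2 = -1.3363; e_2·c_3 = 0.4082·3 + (-0.8165)·(-1) + (-0.4082)·2 = 1.2247.
u_3 = c_3 + 1.3363·e_1 − 1.2247·e_2 = (1.4286, -0.7143, 2.8571).
‖u_3‖ = 3.2733, so e_3 = (0.4364, -0.2182, 0.8729).

Q = [[-0.8018, 0.4082, 0.4364], [-0.5345, -0.8165, -0.2182], [0.2673, -0.4082, 0.8729]], R = [[3.7417, 1.8708, -1.3363], [0.0000, 1.2247, 1.2247], [0.0000, 0.0000, 3.2733]]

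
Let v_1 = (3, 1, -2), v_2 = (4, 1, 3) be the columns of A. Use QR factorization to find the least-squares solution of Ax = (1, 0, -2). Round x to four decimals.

e_1 = v_1/‖v_1‖ = (3, 1, -2)/3.7417 = (0.8018, 0.2673, -0.5345).
r_{12} = e_1·v_2 = 1.8708.
u_2 = v_2 − 1.8708·e_1 = (2.5000, 0.5000, 4.0000).
‖u_2‖ = 4.7434, so e_2 = (0.5270, 0.1054, 0.8433).
Qᵀb = (1.8708, -1.1595).
Back-substitute: x_2 = -1.1595/4.7434 = -0.2444.
x_1 = (1.8708 − 1.8708·(-0.2444))/3.7417 = 0.6222.

x = (0.6222, -0.2444)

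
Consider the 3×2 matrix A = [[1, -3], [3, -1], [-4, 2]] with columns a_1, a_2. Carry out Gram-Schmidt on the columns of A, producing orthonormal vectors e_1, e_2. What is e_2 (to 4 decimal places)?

e_1 = a_1/‖a_1‖ = (1, 3, -4)/5.0990 = (0.1961, 0.5883, -0.7845).
r_{12} = e_1·a_2 = -2.7456.
u_2 = a_2 + 2.7456·e_1 = (-2.4615, 0.6154, -0.1538).
‖u_2‖ = 2.5420, so e_2 = (-0.9684, 0.2421, -0.0605).

e_2 = (-0.9684, 0.2421, -0.0605)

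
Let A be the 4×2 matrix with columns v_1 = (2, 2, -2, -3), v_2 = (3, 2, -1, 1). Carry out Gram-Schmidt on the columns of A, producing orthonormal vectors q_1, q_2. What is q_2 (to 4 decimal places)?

v_1 = (2, 2, -2, -3); ‖v_1‖ = 4.5826, so q_1 = (0.4364, 0.4364, -0.4364, -0.6547).
q_1·v_2 = 0.4364·3 + 0.4364·2 + (-0.4364)·(-1) + (-0.6547)·1 = 1.9640.
u_2 = v_2 − 1.9640·q_1 = (2.1429, 1.1429, -0.1429, 2.2857).
‖u_2‖ = 3.3381, so q_2 = (0.6419, 0.3424, -0.0428, 0.6847).

q_2 = (0.6419, 0.3424, -0.0428, 0.6847)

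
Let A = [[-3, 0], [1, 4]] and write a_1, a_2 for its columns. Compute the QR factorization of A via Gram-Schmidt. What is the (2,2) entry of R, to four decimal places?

r_{22} = 3.7947

a_1 = (-3, 1); ‖a_1‖ = 3.1623, so q_1 = (-0.9487, 0.3162).
q_1·a_2 = (-0.9487)·0 + 0.3162·4 = 1.2649.
u_2 = a_2 − 1.2649·q_1 = (1.2000, 3.6000).
r_{22} = ‖u_2‖ = 3.7947.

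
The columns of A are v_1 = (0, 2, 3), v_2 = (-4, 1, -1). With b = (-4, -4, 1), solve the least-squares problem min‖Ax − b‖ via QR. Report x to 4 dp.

e_1 = v_1/‖v_1‖ = (0, 2, 3)/3.6056 = (0.0000, 0.5547, 0.8321).
r_{12} = e_1·v_2 = -0.2774.
u_2 = v_2 + 0.2774·e_1 = (-4.0000, 1.1538, -0.7692).
‖u_2‖ = 4.2336, so e_2 = (-0.9448, 0.2725, -0.1817).
Qᵀb = (-1.3868, 2.5074).
Back-substitute: x_2 = 2.5074/4.2336 = 0.5923.
x_1 = (-1.3868 + 0.2774·0.5923)/3.6056 = -0.3391.

x = (-0.3391, 0.5923)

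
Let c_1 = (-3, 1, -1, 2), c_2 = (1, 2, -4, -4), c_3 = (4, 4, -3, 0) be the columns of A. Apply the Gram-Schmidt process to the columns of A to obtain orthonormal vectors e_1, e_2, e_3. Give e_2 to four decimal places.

e_2 = (0.0000, 0.3925, -0.7290, -0.5608)

c_1 = (-3, 1, -1, 2); ‖c_1‖ = 3.8730, so e_1 = (-0.7746, 0.2582, -0.2582, 0.5164).
e_1·c_2 = (-0.7746)·1 + 0.2582·2 + (-0.2582)·(-4) + 0.5164·(-4) = -1.2910.
u_2 = c_2 + 1.2910·e_1 = (0.0000, 2.3333, -4.3333, -3.3333).
‖u_2‖ = 5.9442, so e_2 = (0.0000, 0.3925, -0.7290, -0.5608).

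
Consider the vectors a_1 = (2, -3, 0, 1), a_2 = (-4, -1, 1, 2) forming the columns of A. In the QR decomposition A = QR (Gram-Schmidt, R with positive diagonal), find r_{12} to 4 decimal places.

q_1 = a_1/‖a_1‖ = (2, -3, 0, 1)/3.7417 = (0.5345, -0.8018, 0.0000, 0.2673).
r_{12} = q_1·a_2 = -0.8018.

r_{12} = -0.8018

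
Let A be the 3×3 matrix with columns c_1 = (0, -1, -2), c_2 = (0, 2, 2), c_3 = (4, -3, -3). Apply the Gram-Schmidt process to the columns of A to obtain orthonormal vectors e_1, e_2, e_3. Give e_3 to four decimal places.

e_1 = c_1/‖c_1‖ = (0, -1, -2)/2.2361 = (0.0000, -0.4472, -0.8944).
r_{12} = e_1·c_2 = -2.6833.
u_2 = c_2 + 2.6833·e_1 = (0.0000, 0.8000, -0.4000).
‖u_2‖ = 0.8944, so e_2 = (0.0000, 0.8944, -0.4472).
r_{13} = e_1·c_3 = 4.0249; r_{23} = e_2·c_3 = -1.3416.
u_3 = c_3 − 4.0249·e_1 + 1.3416·e_2 = (4.0000, 0.0000, 0.0000).
‖u_3‖ = 4.0000, so e_3 = (1.0000, 0.0000, 0.0000).

e_3 = (1.0000, 0.0000, 0.0000)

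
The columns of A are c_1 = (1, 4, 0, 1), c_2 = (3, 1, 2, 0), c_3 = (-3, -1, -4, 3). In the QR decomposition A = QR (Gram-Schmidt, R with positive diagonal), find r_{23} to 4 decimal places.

r_{23} = -4.8967

c_1 = (1, 4, 0, 1); ‖c_1‖ = 4.2426, so q_1 = (0.2357, 0.9428, 0.0000, 0.2357).
q_1·c_2 = 0.2357·3 + 0.9428·1 + 0.0000·2 + 0.2357·0 = 1.6499.
u_2 = c_2 − 1.6499·q_1 = (2.6111, -0.5556, 2.0000, -0.3889).
‖u_2‖ = 3.3582, so q_2 = (0.7775, -0.1654, 0.5956, -0.1158).
r_{23} = q_2·c_3 = -4.8967.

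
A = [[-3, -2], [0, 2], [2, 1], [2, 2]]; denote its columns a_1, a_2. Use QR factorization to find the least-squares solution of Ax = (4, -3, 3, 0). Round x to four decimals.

a_1 = (-3, 0, 2, 2); ‖a_1‖ = 4.1231, so e_1 = (-0.7276, 0.0000, 0.4851, 0.4851).
e_1·a_2 = (-0.7276)·(-2) + 0.0000·2 + 0.4851·1 + 0.4851·2 = 2.9104.
u_2 = a_2 − 2.9104·e_1 = (0.1176, 2.0000, -0.4118, 0.5882).
‖u_2‖ = 2.1282, so e_2 = (0.0553, 0.9397, -0.1935, 0.2764).
Qᵀb = (-1.4552, -3.1785).
Back-substitute: x_2 = -3.1785/2.1282 = -1.4935.
x_1 = (-1.4552 − 2.9104·(-1.4935))/4.1231 = 0.7013.

x = (0.7013, -1.4935)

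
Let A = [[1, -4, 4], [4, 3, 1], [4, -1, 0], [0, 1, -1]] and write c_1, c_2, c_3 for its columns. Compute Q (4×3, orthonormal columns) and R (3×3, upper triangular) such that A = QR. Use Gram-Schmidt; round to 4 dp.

Q = [[0.1741, -0.8003, 0.5187], [0.6963, 0.4884, 0.5258], [0.6963, -0.2884, -0.6554], [0.0000, 0.1942, -0.1579]], R = [[5.7446, 0.6963, 1.3926], [0.0000, 5.1493, -2.9071], [0.0000, 0.0000, 2.7585]]

q_1 = c_1/‖c_1‖ = (1, 4, 4, 0)/5.7446 = (0.1741, 0.6963, 0.6963, 0.0000).
r_{12} = q_1·c_2 = 0.6963.
u_2 = c_2 − 0.6963·q_1 = (-4.1212, 2.5152, -1.4848, 1.0000).
‖u_2‖ = 5.1493, so q_2 = (-0.8003, 0.4884, -0.2884, 0.1942).
r_{13} = q_1·c_3 = 1.3926; r_{23} = q_2·c_3 = -2.9071.
u_3 = c_3 − 1.3926·q_1 + 2.9071·q_2 = (1.4309, 1.4503, -1.8080, -0.4354).
‖u_3‖ = 2.7585, so q_3 = (0.5187, 0.5258, -0.6554, -0.1579).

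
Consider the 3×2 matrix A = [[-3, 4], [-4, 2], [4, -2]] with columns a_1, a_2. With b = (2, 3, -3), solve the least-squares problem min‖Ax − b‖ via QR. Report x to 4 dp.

a_1 = (-3, -4, 4); ‖a_1‖ = 6.4031, so q_1 = (-0.4685, -0.6247, 0.6247).
q_1·a_2 = (-0.4685)·4 + (-0.6247)·2 + 0.6247·(-2) = -4.3729.
u_2 = a_2 + 4.3729·q_1 = (1.9512, -0.7317, 0.7317).
‖u_2‖ = 2.2086, so q_2 = (0.8835, -0.3313, 0.3313).
Qᵀb = (-4.6852, -0.2209).
Back-substitute: x_2 = -0.2209/2.2086 = -0.1000.
x_1 = (-4.6852 + 4.3729·(-0.1000))/6.4031 = -0.8000.

x = (-0.8000, -0.1000)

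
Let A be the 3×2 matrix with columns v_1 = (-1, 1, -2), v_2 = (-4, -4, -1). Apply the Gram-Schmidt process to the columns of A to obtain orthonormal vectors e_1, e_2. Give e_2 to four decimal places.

v_1 = (-1, 1, -2); ‖v_1‖ = 2.4495, so e_1 = (-0.4082, 0.4082, -0.8165).
e_1·v_2 = (-0.4082)·(-4) + 0.4082·(-4) + (-0.8165)·(-1) = 0.8165.
u_2 = v_2 − 0.8165·e_1 = (-3.6667, -4.3333, -0.3333).
‖u_2‖ = 5.6862, so e_2 = (-0.6448, -0.7621, -0.0586).

e_2 = (-0.6448, -0.7621, -0.0586)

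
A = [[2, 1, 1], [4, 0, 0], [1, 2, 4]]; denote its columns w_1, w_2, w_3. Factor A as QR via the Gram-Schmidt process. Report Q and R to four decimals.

q_1 = w_1/‖w_1‖ = (2, 4, 1)/4.5826 = (0.4364, 0.8729, 0.2182).
r_{12} = q_1·w_2 = 0.8729.
u_2 = w_2 − 0.8729·q_1 = (0.6190, -0.7619, 1.8095).
‖u_2‖ = 2.0587, so q_2 = (0.3007, -0.3701, 0.8790).
r_{13} = q_1·w_3 = 1.3093; r_{23} = q_2·w_3 = 3.8166.
u_3 = w_3 − 1.3093·q_1 − 3.8166·q_2 = (-0.7191, 0.2697, 0.3596).
‖u_3‖ = 0.8480, so q_3 = (-0.8480, 0.3180, 0.4240).

Q = [[0.4364, 0.3007, -0.8480], [0.8729, -0.3701, 0.3180], [0.2182, 0.8790, 0.4240]], R = [[4.5826, 0.8729, 1.3093], [0.0000, 2.0587, 3.8166], [0.0000, 0.0000, 0.8480]]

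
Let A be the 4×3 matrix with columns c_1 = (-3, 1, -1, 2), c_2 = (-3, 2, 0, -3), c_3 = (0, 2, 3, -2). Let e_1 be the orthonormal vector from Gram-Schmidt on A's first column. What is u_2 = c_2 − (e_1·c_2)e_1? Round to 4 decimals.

c_1 = (-3, 1, -1, 2); ‖c_1‖ = 3.8730, so e_1 = (-0.7746, 0.2582, -0.2582, 0.5164).
e_1·c_2 = (-0.7746)·(-3) + 0.2582·2 + (-0.2582)·0 + 0.5164·(-3) = 1.2910.
u_2 = c_2 − 1.2910·e_1 = (-2.0000, 1.6667, 0.3333, -3.6667).

u_2 = (-2.0000, 1.6667, 0.3333, -3.6667)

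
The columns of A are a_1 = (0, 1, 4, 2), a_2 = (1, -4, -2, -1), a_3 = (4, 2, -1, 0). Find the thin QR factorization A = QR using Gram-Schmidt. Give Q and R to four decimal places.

Q = [[0.0000, 0.2810, 0.9549], [0.2182, -0.9366, 0.2728], [0.8729, 0.1873, -0.0994], [0.4364, 0.0937, 0.0623]], R = [[4.5826, -3.0551, -0.4364], [0.0000, 3.5590, -0.9366], [0.0000, 0.0000, 4.4646]]

a_1 = (0, 1, 4, 2); ‖a_1‖ = 4.5826, so e_1 = (0.0000, 0.2182, 0.8729, 0.4364).
e_1·a_2 = 0.0000·1 + 0.2182·(-4) + 0.8729·(-2) + 0.4364·(-1) = -3.0551.
u_2 = a_2 + 3.0551·e_1 = (1.0000, -3.3333, 0.6667, 0.3333).
‖u_2‖ = 3.5590, so e_2 = (0.2810, -0.9366, 0.1873, 0.0937).
e_1·a_3 = 0.0000·4 + 0.2182·2 + 0.8729·(-1) + 0.4364·0 = -0.4364; e_2·a_3 = 0.2810·4 + (-0.9366)·2 + 0.1873·(-1) + 0.0937·0 = -0.9366.
u_3 = a_3 + 0.4364·e_1 + 0.9366·e_2 = (4.2632, 1.2180, -0.4436, 0.2782).
‖u_3‖ = 4.4646, so e_3 = (0.9549, 0.2728, -0.0994, 0.0623).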